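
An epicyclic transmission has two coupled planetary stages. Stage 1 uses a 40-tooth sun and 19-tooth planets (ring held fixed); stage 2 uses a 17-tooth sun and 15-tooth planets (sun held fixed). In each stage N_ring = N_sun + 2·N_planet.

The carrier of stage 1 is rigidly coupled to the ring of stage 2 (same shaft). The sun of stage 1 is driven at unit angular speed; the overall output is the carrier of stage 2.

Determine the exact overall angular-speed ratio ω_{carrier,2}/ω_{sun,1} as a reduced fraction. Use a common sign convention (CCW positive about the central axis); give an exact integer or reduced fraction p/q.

235/944

Stage 1: N_ring = 40 + 2·19 = 78
Stage 1: 40(ω_s−ω_c) = −78(ω_r−ω_c),  ω_r=0, ω_s=1
Stage 1: 40(1−ω_c) = −78(0−ω_c)  ⇒  118ω_c = 40  ⇒  ω_c = 20/59
  ⇒ ω_c¹/ω_s¹ = 20/59
Stage 2: N_ring = 17 + 2·15 = 47
Stage 2: 17(ω_s−ω_c) = −47(ω_r−ω_c),  ω_s=0, ω_r=1
Stage 2: 17(0−ω_c) = −47(1−ω_c)  ⇒  64ω_c = 47  ⇒  ω_c = 47/64
  ⇒ ω_c²/ω_r² = 47/64
Coupling ω_r² = ω_c¹ ⇒ overall = 20/59 × 47/64 = 235/944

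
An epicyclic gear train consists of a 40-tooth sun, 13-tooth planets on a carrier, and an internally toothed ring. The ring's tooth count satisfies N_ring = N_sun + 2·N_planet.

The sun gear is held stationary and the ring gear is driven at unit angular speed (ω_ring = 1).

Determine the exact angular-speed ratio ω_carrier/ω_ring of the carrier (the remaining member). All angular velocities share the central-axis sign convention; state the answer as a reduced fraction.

N_ring = 40 + 2·13 = 66
40(ω_s−ω_c) = −66(ω_r−ω_c),  ω_s=0, ω_r=1
40(0−ω_c) = −66(1−ω_c)  ⇒  106ω_c = 66  ⇒  ω_c = 33/53
ω_c/ω_r = 33/53

33/53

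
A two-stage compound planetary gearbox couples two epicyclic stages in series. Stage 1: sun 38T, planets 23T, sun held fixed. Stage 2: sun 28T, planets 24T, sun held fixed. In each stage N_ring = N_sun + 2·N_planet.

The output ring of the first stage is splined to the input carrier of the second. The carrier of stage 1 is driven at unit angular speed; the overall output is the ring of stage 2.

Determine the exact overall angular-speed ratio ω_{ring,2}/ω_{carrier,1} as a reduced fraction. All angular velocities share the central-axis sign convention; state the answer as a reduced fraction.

793/399

Stage 1: N_ring = 38 + 2·23 = 84
Stage 1: 38(ω_s−ω_c) = −84(ω_r−ω_c),  ω_s=0, ω_c=1
Stage 1: ω_r = 1 − (38/84)(0−1) = 61/42
  ⇒ ω_r¹/ω_c¹ = 61/42
Stage 2: N_ring = 28 + 2·24 = 76
Stage 2: 28(ω_s−ω_c) = −76(ω_r−ω_c),  ω_s=0, ω_c=1
Stage 2: ω_r = 1 − (28/76)(0−1) = 26/19
  ⇒ ω_r²/ω_c² = 26/19
Coupling ω_c² = ω_r¹ ⇒ overall = 61/42 × 26/19 = 793/399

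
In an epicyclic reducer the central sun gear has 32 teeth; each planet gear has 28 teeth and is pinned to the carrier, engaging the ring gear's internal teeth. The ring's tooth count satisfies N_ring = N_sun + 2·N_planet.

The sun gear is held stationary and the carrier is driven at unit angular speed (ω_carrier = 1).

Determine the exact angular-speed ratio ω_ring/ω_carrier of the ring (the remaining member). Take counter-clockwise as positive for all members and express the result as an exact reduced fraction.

N_ring = 32 + 2·28 = 88
32(ω_s−ω_c) = −88(ω_r−ω_c),  ω_s=0, ω_c=1
ω_r = 1 − (32/88)(0−1) = 15/11
ω_r/ω_c = 15/11

15/11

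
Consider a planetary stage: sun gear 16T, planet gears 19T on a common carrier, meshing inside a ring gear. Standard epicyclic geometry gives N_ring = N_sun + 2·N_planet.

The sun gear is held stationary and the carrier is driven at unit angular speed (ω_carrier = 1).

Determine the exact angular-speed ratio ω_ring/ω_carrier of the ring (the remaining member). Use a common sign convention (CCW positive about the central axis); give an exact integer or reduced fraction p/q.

N_ring = 16 + 2·19 = 54
16(ω_s−ω_c) = −54(ω_r−ω_c),  ω_s=0, ω_c=1
ω_r = 1 − (16/54)(0−1) = 35/27
ω_r/ω_c = 35/27

35/27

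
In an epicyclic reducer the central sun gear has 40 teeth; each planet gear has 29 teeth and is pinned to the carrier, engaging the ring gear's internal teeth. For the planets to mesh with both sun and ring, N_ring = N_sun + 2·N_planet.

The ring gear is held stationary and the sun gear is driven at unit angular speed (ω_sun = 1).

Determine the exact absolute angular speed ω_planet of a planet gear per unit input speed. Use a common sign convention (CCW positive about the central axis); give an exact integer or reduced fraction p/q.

-20/29

N_ring = 40 + 2·29 = 98
40(ω_s−ω_c) = −98(ω_r−ω_c),  ω_r=0, ω_s=1
40(1−ω_c) = −98(0−ω_c)  ⇒  138ω_c = 40  ⇒  ω_c = 20/69
sun–planet: 40·(1−20/69) = −29·(ω_p−ω_c)  ⇒  ω_p−ω_c = −(40/29)·(49/69) = -1960/2001
ω_p = 20/69 − 1960/2001 = -20/29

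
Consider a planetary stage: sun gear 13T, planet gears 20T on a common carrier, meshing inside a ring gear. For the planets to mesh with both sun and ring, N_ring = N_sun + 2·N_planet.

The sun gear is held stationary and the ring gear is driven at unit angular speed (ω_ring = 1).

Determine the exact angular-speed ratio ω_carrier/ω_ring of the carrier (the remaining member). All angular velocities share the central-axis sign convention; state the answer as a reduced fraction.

N_ring = 13 + 2·20 = 53
13(ω_s−ω_c) = −53(ω_r−ω_c),  ω_s=0, ω_r=1
13(0−ω_c) = −53(1−ω_c)  ⇒  66ω_c = 53  ⇒  ω_c = 53/66
ω_c/ω_r = 53/66

53/66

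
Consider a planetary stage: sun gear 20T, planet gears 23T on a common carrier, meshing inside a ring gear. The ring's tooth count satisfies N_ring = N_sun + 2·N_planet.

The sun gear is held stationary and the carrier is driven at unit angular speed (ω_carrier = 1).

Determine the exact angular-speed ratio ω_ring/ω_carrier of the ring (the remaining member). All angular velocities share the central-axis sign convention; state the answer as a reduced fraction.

N_ring = 20 + 2·23 = 66
20(ω_s−ω_c) = −66(ω_r−ω_c),  ω_s=0, ω_c=1
ω_r = 1 − (20/66)(0−1) = 43/33
ω_r/ω_c = 43/33

43/33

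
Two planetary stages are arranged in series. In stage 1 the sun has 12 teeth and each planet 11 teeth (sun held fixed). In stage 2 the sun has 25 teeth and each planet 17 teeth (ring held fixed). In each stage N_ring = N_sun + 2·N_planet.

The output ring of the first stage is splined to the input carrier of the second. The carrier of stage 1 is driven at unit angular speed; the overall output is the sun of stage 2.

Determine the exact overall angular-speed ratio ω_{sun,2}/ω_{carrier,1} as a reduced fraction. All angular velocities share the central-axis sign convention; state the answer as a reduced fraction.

1932/425

Stage 1: N_ring = 12 + 2·11 = 34
Stage 1: 12(ω_s−ω_c) = −34(ω_r−ω_c),  ω_s=0, ω_c=1
Stage 1: ω_r = 1 − (12/34)(0−1) = 23/17
  ⇒ ω_r¹/ω_c¹ = 23/17
Stage 2: N_ring = 25 + 2·17 = 59
Stage 2: 25(ω_s−ω_c) = −59(ω_r−ω_c),  ω_r=0, ω_c=1
Stage 2: ω_s = 1 − (59/25)(0−1) = 84/25
  ⇒ ω_s²/ω_c² = 84/25
Coupling ω_c² = ω_r¹ ⇒ overall = 23/17 × 84/25 = 1932/425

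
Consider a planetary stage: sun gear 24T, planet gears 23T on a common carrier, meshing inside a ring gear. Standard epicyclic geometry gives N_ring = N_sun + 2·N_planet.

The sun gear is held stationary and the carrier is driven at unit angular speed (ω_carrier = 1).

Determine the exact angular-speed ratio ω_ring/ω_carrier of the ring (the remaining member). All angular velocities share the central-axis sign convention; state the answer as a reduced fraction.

47/35

N_ring = 24 + 2·23 = 70
24(ω_s−ω_c) = −70(ω_r−ω_c),  ω_s=0, ω_c=1
ω_r = 1 − (24/70)(0−1) = 47/35
ω_r/ω_c = 47/35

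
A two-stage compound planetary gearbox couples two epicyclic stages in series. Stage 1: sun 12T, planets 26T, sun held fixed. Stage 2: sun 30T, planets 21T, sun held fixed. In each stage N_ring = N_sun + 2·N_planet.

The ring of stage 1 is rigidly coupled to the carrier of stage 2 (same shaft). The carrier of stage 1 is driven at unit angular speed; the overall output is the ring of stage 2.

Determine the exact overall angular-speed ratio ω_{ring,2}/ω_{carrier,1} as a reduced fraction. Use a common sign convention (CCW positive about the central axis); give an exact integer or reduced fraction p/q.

Stage 1: N_ring = 12 + 2·26 = 64
Stage 1: 12(ω_s−ω_c) = −64(ω_r−ω_c),  ω_s=0, ω_c=1
Stage 1: ω_r = 1 − (12/64)(0−1) = 19/16
  ⇒ ω_r¹/ω_c¹ = 19/16
Stage 2: N_ring = 30 + 2·21 = 72
Stage 2: 30(ω_s−ω_c) = −72(ω_r−ω_c),  ω_s=0, ω_c=1
Stage 2: ω_r = 1 − (30/72)(0−1) = 17/12
  ⇒ ω_r²/ω_c² = 17/12
Coupling ω_c² = ω_r¹ ⇒ overall = 19/16 × 17/12 = 323/192

323/192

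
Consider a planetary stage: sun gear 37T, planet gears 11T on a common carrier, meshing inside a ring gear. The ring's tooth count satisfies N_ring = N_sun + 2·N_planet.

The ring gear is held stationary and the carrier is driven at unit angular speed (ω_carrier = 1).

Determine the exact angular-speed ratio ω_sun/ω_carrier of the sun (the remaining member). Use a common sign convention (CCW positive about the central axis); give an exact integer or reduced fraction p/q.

96/37

N_ring = 37 + 2·11 = 59
37(ω_s−ω_c) = −59(ω_r−ω_c),  ω_r=0, ω_c=1
ω_s = 1 − (59/37)(0−1) = 96/37
ω_s/ω_c = 96/37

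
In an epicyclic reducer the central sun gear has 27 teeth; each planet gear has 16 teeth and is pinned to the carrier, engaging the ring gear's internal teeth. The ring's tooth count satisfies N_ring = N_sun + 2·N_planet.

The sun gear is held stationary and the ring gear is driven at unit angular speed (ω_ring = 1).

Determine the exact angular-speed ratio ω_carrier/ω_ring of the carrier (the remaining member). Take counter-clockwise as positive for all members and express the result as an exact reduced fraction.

59/86

N_ring = 27 + 2·16 = 59
27(ω_s−ω_c) = −59(ω_r−ω_c),  ω_s=0, ω_r=1
27(0−ω_c) = −59(1−ω_c)  ⇒  86ω_c = 59  ⇒  ω_c = 59/86
ω_c/ω_r = 59/86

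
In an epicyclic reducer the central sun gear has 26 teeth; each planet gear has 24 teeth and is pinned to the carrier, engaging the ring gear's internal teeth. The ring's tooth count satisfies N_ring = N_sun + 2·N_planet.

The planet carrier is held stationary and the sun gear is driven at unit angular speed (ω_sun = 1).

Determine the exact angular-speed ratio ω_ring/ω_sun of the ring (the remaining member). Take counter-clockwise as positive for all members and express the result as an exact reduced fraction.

N_ring = 26 + 2·24 = 74
26(ω_s−ω_c) = −74(ω_r−ω_c),  ω_c=0, ω_s=1
ω_r = 0 − (26/74)(1−0) = -13/37
ω_r/ω_s = -13/37

-13/37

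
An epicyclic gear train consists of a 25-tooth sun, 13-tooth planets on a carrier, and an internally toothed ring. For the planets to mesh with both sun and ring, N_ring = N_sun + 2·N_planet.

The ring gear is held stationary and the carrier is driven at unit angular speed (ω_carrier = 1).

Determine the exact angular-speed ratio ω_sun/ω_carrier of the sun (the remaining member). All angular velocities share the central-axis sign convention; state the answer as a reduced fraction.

76/25

N_ring = 25 + 2·13 = 51
25(ω_s−ω_c) = −51(ω_r−ω_c),  ω_r=0, ω_c=1
ω_s = 1 − (51/25)(0−1) = 76/25
ω_s/ω_c = 76/25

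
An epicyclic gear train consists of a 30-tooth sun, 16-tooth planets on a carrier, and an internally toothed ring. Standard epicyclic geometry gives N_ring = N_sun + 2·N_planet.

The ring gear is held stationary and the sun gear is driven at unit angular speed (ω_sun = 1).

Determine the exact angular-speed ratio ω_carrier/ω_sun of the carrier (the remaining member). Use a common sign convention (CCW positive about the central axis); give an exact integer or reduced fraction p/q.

15/46

N_ring = 30 + 2·16 = 62
30(ω_s−ω_c) = −62(ω_r−ω_c),  ω_r=0, ω_s=1
30(1−ω_c) = −62(0−ω_c)  ⇒  92ω_c = 30  ⇒  ω_c = 15/46
ω_c/ω_s = 15/46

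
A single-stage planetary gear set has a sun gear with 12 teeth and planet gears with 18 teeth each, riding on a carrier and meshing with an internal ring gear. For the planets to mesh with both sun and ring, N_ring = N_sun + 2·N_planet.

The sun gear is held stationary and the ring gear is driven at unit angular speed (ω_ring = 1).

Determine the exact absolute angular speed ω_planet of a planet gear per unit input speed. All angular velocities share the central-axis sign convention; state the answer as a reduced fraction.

N_ring = 12 + 2·18 = 48
12(ω_s−ω_c) = −48(ω_r−ω_c),  ω_s=0, ω_r=1
12(0−ω_c) = −48(1−ω_c)  ⇒  60ω_c = 48  ⇒  ω_c = 4/5
sun–planet: 12·(0−4/5) = −18·(ω_p−ω_c)  ⇒  ω_p−ω_c = −(12/18)·(-4/5) = 8/15
ω_p = 4/5 + 8/15 = 4/3

4/3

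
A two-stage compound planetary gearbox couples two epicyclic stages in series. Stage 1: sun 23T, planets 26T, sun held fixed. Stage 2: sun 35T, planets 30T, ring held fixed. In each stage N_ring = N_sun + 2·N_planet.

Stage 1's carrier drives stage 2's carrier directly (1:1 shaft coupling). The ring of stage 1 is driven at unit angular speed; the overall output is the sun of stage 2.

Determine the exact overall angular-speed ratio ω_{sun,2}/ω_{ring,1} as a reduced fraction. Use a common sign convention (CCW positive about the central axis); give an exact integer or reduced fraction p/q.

975/343

Stage 1: N_ring = 23 + 2·26 = 75
Stage 1: 23(ω_s−ω_c) = −75(ω_r−ω_c),  ω_s=0, ω_r=1
Stage 1: 23(0−ω_c) = −75(1−ω_c)  ⇒  98ω_c = 75  ⇒  ω_c = 75/98
  ⇒ ω_c¹/ω_r¹ = 75/98
Stage 2: N_ring = 35 + 2·30 = 95
Stage 2: 35(ω_s−ω_c) = −95(ω_r−ω_c),  ω_r=0, ω_c=1
Stage 2: ω_s = 1 − (95/35)(0−1) = 26/7
  ⇒ ω_s²/ω_c² = 26/7
Coupling ω_c² = ω_c¹ ⇒ overall = 75/98 × 26/7 = 975/343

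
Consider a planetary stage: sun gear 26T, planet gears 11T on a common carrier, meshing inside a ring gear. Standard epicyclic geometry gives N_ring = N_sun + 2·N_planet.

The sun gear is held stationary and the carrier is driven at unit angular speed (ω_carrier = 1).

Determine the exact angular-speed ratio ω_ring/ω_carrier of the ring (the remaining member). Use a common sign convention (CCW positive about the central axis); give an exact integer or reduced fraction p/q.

N_ring = 26 + 2·11 = 48
26(ω_s−ω_c) = −48(ω_r−ω_c),  ω_s=0, ω_c=1
ω_r = 1 − (26/48)(0−1) = 37/24
ω_r/ω_c = 37/24

37/24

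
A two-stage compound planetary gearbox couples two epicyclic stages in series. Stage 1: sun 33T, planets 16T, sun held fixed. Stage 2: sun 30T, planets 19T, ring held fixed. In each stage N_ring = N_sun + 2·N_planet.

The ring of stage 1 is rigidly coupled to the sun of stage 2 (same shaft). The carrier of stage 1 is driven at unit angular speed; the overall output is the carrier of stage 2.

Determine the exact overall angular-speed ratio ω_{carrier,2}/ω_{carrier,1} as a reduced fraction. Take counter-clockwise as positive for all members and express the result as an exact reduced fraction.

Stage 1: N_ring = 33 + 2·16 = 65
Stage 1: 33(ω_s−ω_c) = −65(ω_r−ω_c),  ω_s=0, ω_c=1
Stage 1: ω_r = 1 − (33/65)(0−1) = 98/65
  ⇒ ω_r¹/ω_c¹ = 98/65
Stage 2: N_ring = 30 + 2·19 = 68
Stage 2: 30(ω_s−ω_c) = −68(ω_r−ω_c),  ω_r=0, ω_s=1
Stage 2: 30(1−ω_c) = −68(0−ω_c)  ⇒  98ω_c = 30  ⇒  ω_c = 15/49
  ⇒ ω_c²/ω_s² = 15/49
Coupling ω_s² = ω_r¹ ⇒ overall = 98/65 × 15/49 = 6/13

6/13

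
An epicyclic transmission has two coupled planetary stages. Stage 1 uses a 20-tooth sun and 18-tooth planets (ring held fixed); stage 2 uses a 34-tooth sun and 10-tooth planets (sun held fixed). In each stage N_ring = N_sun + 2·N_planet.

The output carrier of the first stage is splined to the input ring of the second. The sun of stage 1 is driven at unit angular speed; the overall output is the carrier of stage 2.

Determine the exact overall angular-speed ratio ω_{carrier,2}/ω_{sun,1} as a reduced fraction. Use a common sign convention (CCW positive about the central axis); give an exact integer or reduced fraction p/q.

135/836

Stage 1: N_ring = 20 + 2·18 = 56
Stage 1: 20(ω_s−ω_c) = −56(ω_r−ω_c),  ω_r=0, ω_s=1
Stage 1: 20(1−ω_c) = −56(0−ω_c)  ⇒  76ω_c = 20  ⇒  ω_c = 5/19
  ⇒ ω_c¹/ω_s¹ = 5/19
Stage 2: N_ring = 34 + 2·10 = 54
Stage 2: 34(ω_s−ω_c) = −54(ω_r−ω_c),  ω_s=0, ω_r=1
Stage 2: 34(0−ω_c) = −54(1−ω_c)  ⇒  88ω_c = 54  ⇒  ω_c = 27/44
  ⇒ ω_c²/ω_r² = 27/44
Coupling ω_r² = ω_c¹ ⇒ overall = 5/19 × 27/44 = 135/836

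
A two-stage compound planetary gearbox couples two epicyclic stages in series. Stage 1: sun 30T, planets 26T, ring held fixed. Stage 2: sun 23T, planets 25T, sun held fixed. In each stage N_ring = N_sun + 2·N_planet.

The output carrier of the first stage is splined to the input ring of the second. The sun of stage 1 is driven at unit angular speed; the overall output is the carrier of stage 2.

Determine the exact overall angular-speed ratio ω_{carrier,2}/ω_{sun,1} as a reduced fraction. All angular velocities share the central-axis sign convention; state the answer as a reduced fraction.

365/1792

Stage 1: N_ring = 30 + 2·26 = 82
Stage 1: 30(ω_s−ω_c) = −82(ω_r−ω_c),  ω_r=0, ω_s=1
Stage 1: 30(1−ω_c) = −82(0−ω_c)  ⇒  112ω_c = 30  ⇒  ω_c = 15/56
  ⇒ ω_c¹/ω_s¹ = 15/56
Stage 2: N_ring = 23 + 2·25 = 73
Stage 2: 23(ω_s−ω_c) = −73(ω_r−ω_c),  ω_s=0, ω_r=1
Stage 2: 23(0−ω_c) = −73(1−ω_c)  ⇒  96ω_c = 73  ⇒  ω_c = 73/96
  ⇒ ω_c²/ω_r² = 73/96
Coupling ω_r² = ω_c¹ ⇒ overall = 15/56 × 73/96 = 365/1792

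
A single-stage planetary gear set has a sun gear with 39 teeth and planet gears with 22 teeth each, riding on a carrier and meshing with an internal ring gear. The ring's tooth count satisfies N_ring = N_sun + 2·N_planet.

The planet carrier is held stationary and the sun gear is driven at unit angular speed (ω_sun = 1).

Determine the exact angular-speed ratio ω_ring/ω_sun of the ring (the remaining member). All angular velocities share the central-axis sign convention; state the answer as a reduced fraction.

-39/83

N_ring = 39 + 2·22 = 83
39(ω_s−ω_c) = −83(ω_r−ω_c),  ω_c=0, ω_s=1
ω_r = 0 − (39/83)(1−0) = -39/83
ω_r/ω_s = -39/83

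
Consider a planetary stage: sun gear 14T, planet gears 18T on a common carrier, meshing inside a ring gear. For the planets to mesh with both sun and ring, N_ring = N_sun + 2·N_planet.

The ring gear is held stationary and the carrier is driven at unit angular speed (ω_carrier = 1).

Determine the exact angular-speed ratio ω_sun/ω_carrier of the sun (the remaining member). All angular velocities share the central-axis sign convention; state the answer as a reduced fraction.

32/7

N_ring = 14 + 2·18 = 50
14(ω_s−ω_c) = −50(ω_r−ω_c),  ω_r=0, ω_c=1
ω_s = 1 − (50/14)(0−1) = 32/7
ω_s/ω_c = 32/7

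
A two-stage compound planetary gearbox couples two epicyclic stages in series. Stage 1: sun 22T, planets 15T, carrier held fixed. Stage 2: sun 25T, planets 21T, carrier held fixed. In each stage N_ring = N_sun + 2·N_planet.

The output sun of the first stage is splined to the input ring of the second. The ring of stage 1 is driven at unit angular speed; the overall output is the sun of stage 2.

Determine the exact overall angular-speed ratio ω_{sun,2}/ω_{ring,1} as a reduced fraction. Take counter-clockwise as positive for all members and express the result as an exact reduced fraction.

Stage 1: N_ring = 22 + 2·15 = 52
Stage 1: 22(ω_s−ω_c) = −52(ω_r−ω_c),  ω_c=0, ω_r=1
Stage 1: ω_s = 0 − (52/22)(1−0) = -26/11
  ⇒ ω_s¹/ω_r¹ = -26/11
Stage 2: N_ring = 25 + 2·21 = 67
Stage 2: 25(ω_s−ω_c) = −67(ω_r−ω_c),  ω_c=0, ω_r=1
Stage 2: ω_s = 0 − (67/25)(1−0) = -67/25
  ⇒ ω_s²/ω_r² = -67/25
Coupling ω_r² = ω_s¹ ⇒ overall = -26/11 × -67/25 = 1742/275

1742/275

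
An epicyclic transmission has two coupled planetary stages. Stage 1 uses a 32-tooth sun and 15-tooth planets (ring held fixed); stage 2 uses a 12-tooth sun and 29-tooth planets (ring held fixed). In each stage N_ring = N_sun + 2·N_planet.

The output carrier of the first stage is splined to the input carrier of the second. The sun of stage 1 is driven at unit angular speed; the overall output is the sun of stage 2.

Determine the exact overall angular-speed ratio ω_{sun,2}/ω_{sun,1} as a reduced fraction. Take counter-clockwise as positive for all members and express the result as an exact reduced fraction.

Stage 1: N_ring = 32 + 2·15 = 62
Stage 1: 32(ω_s−ω_c) = −62(ω_r−ω_c),  ω_r=0, ω_s=1
Stage 1: 32(1−ω_c) = −62(0−ω_c)  ⇒  94ω_c = 32  ⇒  ω_c = 16/47
  ⇒ ω_c¹/ω_s¹ = 16/47
Stage 2: N_ring = 12 + 2·29 = 70
Stage 2: 12(ω_s−ω_c) = −70(ω_r−ω_c),  ω_r=0, ω_c=1
Stage 2: ω_s = 1 − (70/12)(0−1) = 41/6
  ⇒ ω_s²/ω_c² = 41/6
Coupling ω_c² = ω_c¹ ⇒ overall = 16/47 × 41/6 = 328/141

328/141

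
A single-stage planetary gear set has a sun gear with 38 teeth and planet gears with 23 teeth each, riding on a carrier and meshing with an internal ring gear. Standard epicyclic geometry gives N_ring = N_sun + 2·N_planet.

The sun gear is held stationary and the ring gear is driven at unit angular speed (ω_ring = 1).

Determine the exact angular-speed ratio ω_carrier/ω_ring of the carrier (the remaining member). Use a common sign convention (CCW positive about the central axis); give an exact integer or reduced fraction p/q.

N_ring = 38 + 2·23 = 84
38(ω_s−ω_c) = −84(ω_r−ω_c),  ω_s=0, ω_r=1
38(0−ω_c) = −84(1−ω_c)  ⇒  122ω_c = 84  ⇒  ω_c = 42/61
ω_c/ω_r = 42/61

42/61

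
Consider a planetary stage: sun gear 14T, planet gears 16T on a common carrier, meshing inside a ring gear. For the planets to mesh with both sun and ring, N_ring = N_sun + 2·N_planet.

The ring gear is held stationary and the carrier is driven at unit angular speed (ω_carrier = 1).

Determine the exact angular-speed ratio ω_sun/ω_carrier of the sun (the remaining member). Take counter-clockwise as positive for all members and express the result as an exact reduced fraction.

N_ring = 14 + 2·16 = 46
14(ω_s−ω_c) = −46(ω_r−ω_c),  ω_r=0, ω_c=1
ω_s = 1 − (46/14)(0−1) = 30/7
ω_s/ω_c = 30/7

30/7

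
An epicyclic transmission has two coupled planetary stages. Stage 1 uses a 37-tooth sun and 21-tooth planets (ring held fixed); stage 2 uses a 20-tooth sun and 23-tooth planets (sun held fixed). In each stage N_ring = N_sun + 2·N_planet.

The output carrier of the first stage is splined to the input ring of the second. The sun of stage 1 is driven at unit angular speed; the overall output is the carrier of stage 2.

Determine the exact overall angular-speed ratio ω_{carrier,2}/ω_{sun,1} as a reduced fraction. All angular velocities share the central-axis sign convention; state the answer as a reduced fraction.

1221/4988

Stage 1: N_ring = 37 + 2·21 = 79
Stage 1: 37(ω_s−ω_c) = −79(ω_r−ω_c),  ω_r=0, ω_s=1
Stage 1: 37(1−ω_c) = −79(0−ω_c)  ⇒  116ω_c = 37  ⇒  ω_c = 37/116
  ⇒ ω_c¹/ω_s¹ = 37/116
Stage 2: N_ring = 20 + 2·23 = 66
Stage 2: 20(ω_s−ω_c) = −66(ω_r−ω_c),  ω_s=0, ω_r=1
Stage 2: 20(0−ω_c) = −66(1−ω_c)  ⇒  86ω_c = 66  ⇒  ω_c = 33/43
  ⇒ ω_c²/ω_r² = 33/43
Coupling ω_r² = ω_c¹ ⇒ overall = 37/116 × 33/43 = 1221/4988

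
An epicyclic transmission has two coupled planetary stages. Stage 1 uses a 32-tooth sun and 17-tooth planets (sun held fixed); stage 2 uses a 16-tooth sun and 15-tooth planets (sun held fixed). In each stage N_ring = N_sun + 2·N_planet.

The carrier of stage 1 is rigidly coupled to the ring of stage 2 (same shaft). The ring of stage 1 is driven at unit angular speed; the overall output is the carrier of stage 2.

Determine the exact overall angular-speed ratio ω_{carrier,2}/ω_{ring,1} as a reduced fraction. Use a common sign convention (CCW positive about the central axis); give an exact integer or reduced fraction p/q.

Stage 1: N_ring = 32 + 2·17 = 66
Stage 1: 32(ω_s−ω_c) = −66(ω_r−ω_c),  ω_s=0, ω_r=1
Stage 1: 32(0−ω_c) = −66(1−ω_c)  ⇒  98ω_c = 66  ⇒  ω_c = 33/49
  ⇒ ω_c¹/ω_r¹ = 33/49
Stage 2: N_ring = 16 + 2·15 = 46
Stage 2: 16(ω_s−ω_c) = −46(ω_r−ω_c),  ω_s=0, ω_r=1
Stage 2: 16(0−ω_c) = −46(1−ω_c)  ⇒  62ω_c = 46  ⇒  ω_c = 23/31
  ⇒ ω_c²/ω_r² = 23/31
Coupling ω_r² = ω_c¹ ⇒ overall = 33/49 × 23/31 = 759/1519

759/1519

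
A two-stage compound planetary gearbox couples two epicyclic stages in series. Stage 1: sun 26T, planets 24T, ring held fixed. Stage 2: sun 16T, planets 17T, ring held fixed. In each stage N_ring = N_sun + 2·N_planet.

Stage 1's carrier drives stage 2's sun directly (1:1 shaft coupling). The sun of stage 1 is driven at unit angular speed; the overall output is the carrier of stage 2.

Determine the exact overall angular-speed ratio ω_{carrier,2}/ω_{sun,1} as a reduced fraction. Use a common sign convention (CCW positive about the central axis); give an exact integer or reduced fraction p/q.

52/825

Stage 1: N_ring = 26 + 2·24 = 74
Stage 1: 26(ω_s−ω_c) = −74(ω_r−ω_c),  ω_r=0, ω_s=1
Stage 1: 26(1−ω_c) = −74(0−ω_c)  ⇒  100ω_c = 26  ⇒  ω_c = 13/50
  ⇒ ω_c¹/ω_s¹ = 13/50
Stage 2: N_ring = 16 + 2·17 = 50
Stage 2: 16(ω_s−ω_c) = −50(ω_r−ω_c),  ω_r=0, ω_s=1
Stage 2: 16(1−ω_c) = −50(0−ω_c)  ⇒  66ω_c = 16  ⇒  ω_c = 8/33
  ⇒ ω_c²/ω_s² = 8/33
Coupling ω_s² = ω_c¹ ⇒ overall = 13/50 × 8/33 = 52/825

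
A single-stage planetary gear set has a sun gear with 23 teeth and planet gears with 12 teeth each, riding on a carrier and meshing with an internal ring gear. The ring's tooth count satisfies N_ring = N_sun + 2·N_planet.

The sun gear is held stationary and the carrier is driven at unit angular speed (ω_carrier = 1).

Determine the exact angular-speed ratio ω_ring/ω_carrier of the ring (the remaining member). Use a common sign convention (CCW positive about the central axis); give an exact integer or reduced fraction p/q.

N_ring = 23 + 2·12 = 47
23(ω_s−ω_c) = −47(ω_r−ω_c),  ω_s=0, ω_c=1
ω_r = 1 − (23/47)(0−1) = 70/47
ω_r/ω_c = 70/47

70/47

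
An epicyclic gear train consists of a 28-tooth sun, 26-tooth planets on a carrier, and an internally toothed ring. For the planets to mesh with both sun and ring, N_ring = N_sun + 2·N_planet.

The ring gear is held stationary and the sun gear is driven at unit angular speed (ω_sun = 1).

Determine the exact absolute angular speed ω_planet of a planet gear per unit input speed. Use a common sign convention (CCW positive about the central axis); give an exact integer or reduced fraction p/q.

N_ring = 28 + 2·26 = 80
28(ω_s−ω_c) = −80(ω_r−ω_c),  ω_r=0, ω_s=1
28(1−ω_c) = −80(0−ω_c)  ⇒  108ω_c = 28  ⇒  ω_c = 7/27
sun–planet: 28·(1−7/27) = −26·(ω_p−ω_c)  ⇒  ω_p−ω_c = −(28/26)·(20/27) = -280/351
ω_p = 7/27 − 280/351 = -7/13

-7/13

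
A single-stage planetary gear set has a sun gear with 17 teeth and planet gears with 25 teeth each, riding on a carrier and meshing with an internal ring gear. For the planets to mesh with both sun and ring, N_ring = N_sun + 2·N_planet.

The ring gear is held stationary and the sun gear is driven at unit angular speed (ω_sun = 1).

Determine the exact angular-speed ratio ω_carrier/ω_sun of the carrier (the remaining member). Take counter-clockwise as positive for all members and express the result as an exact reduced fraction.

17/84

N_ring = 17 + 2·25 = 67
17(ω_s−ω_c) = −67(ω_r−ω_c),  ω_r=0, ω_s=1
17(1−ω_c) = −67(0−ω_c)  ⇒  84ω_c = 17  ⇒  ω_c = 17/84
ω_c/ω_s = 17/84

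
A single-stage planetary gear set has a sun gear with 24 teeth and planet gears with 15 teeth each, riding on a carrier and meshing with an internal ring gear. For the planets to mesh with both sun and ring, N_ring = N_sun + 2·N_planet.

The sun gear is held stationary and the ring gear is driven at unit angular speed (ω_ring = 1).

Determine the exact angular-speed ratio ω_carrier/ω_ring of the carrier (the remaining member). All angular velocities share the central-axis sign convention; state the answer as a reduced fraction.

9/13

N_ring = 24 + 2·15 = 54
24(ω_s−ω_c) = −54(ω_r−ω_c),  ω_s=0, ω_r=1
24(0−ω_c) = −54(1−ω_c)  ⇒  78ω_c = 54  ⇒  ω_c = 9/13
ω_c/ω_r = 9/13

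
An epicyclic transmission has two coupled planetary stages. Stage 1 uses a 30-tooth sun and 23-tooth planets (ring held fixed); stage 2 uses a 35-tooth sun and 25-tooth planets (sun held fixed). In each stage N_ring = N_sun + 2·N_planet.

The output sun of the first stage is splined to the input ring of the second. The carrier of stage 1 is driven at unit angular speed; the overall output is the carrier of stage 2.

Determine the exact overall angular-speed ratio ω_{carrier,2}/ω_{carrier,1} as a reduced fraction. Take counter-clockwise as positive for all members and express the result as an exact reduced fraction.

Stage 1: N_ring = 30 + 2·23 = 76
Stage 1: 30(ω_s−ω_c) = −76(ω_r−ω_c),  ω_r=0, ω_c=1
Stage 1: ω_s = 1 − (76/30)(0−1) = 53/15
  ⇒ ω_s¹/ω_c¹ = 53/15
Stage 2: N_ring = 35 + 2·25 = 85
Stage 2: 35(ω_s−ω_c) = −85(ω_r−ω_c),  ω_s=0, ω_r=1
Stage 2: 35(0−ω_c) = −85(1−ω_c)  ⇒  120ω_c = 85  ⇒  ω_c = 17/24
  ⇒ ω_c²/ω_r² = 17/24
Coupling ω_r² = ω_s¹ ⇒ overall = 53/15 × 17/24 = 901/360

901/360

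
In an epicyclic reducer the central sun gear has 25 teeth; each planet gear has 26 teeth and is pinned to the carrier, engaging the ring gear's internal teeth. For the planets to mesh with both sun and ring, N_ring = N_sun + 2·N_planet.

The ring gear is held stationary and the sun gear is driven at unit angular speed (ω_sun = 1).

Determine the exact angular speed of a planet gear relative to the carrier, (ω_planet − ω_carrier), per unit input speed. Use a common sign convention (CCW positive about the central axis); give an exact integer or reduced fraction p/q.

N_ring = 25 + 2·26 = 77
25(ω_s−ω_c) = −77(ω_r−ω_c),  ω_r=0, ω_s=1
25(1−ω_c) = −77(0−ω_c)  ⇒  102ω_c = 25  ⇒  ω_c = 25/102
sun–planet: 25·(1−25/102) = −26·(ω_p−ω_c)  ⇒  ω_p−ω_c = −(25/26)·(77/102) = -1925/2652

-1925/2652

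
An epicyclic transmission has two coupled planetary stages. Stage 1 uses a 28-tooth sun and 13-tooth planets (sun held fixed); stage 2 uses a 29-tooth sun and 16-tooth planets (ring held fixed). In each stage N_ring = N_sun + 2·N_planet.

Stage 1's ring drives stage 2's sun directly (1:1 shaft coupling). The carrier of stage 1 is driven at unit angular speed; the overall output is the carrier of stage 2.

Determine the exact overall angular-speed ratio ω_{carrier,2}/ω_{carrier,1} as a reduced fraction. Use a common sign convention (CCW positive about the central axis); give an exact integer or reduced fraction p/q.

Stage 1: N_ring = 28 + 2·13 = 54
Stage 1: 28(ω_s−ω_c) = −54(ω_r−ω_c),  ω_s=0, ω_c=1
Stage 1: ω_r = 1 − (28/54)(0−1) = 41/27
  ⇒ ω_r¹/ω_c¹ = 41/27
Stage 2: N_ring = 29 + 2·16 = 61
Stage 2: 29(ω_s−ω_c) = −61(ω_r−ω_c),  ω_r=0, ω_s=1
Stage 2: 29(1−ω_c) = −61(0−ω_c)  ⇒  90ω_c = 29  ⇒  ω_c = 29/90
  ⇒ ω_c²/ω_s² = 29/90
Coupling ω_s² = ω_r¹ ⇒ overall = 41/27 × 29/90 = 1189/2430

1189/2430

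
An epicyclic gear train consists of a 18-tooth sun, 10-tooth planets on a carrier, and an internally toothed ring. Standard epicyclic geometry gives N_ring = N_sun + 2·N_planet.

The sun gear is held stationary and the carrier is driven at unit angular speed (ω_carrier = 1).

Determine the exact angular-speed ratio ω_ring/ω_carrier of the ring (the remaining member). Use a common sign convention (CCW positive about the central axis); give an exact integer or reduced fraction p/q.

28/19

N_ring = 18 + 2·10 = 38
18(ω_s−ω_c) = −38(ω_r−ω_c),  ω_s=0, ω_c=1
ω_r = 1 − (18/38)(0−1) = 28/19
ω_r/ω_c = 28/19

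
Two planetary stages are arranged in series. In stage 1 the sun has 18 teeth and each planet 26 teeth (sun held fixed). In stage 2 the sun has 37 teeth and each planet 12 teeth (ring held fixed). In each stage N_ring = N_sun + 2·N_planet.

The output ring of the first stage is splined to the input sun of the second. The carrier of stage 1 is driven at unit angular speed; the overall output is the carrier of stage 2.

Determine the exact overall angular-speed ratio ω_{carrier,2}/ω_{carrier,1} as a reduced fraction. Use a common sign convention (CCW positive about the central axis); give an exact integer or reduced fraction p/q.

814/1715

Stage 1: N_ring = 18 + 2·26 = 70
Stage 1: 18(ω_s−ω_c) = −70(ω_r−ω_c),  ω_s=0, ω_c=1
Stage 1: ω_r = 1 − (18/70)(0−1) = 44/35
  ⇒ ω_r¹/ω_c¹ = 44/35
Stage 2: N_ring = 37 + 2·12 = 61
Stage 2: 37(ω_s−ω_c) = −61(ω_r−ω_c),  ω_r=0, ω_s=1
Stage 2: 37(1−ω_c) = −61(0−ω_c)  ⇒  98ω_c = 37  ⇒  ω_c = 37/98
  ⇒ ω_c²/ω_s² = 37/98
Coupling ω_s² = ω_r¹ ⇒ overall = 44/35 × 37/98 = 814/1715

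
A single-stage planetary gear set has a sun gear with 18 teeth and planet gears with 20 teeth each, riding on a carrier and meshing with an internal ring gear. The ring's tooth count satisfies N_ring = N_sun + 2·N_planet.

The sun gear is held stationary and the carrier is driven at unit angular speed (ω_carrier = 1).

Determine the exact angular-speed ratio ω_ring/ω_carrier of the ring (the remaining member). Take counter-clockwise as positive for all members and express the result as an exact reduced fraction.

38/29

N_ring = 18 + 2·20 = 58
18(ω_s−ω_c) = −58(ω_r−ω_c),  ω_s=0, ω_c=1
ω_r = 1 − (18/58)(0−1) = 38/29
ω_r/ω_c = 38/29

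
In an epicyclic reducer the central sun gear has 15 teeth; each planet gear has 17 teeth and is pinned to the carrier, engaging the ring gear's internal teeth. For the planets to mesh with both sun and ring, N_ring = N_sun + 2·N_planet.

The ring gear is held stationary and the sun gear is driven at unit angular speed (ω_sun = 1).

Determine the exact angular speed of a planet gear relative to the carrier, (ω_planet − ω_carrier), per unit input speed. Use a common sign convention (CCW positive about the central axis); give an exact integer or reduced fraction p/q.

N_ring = 15 + 2·17 = 49
15(ω_s−ω_c) = −49(ω_r−ω_c),  ω_r=0, ω_s=1
15(1−ω_c) = −49(0−ω_c)  ⇒  64ω_c = 15  ⇒  ω_c = 15/64
sun–planet: 15·(1−15/64) = −17·(ω_p−ω_c)  ⇒  ω_p−ω_c = −(15/17)·(49/64) = -735/1088

-735/1088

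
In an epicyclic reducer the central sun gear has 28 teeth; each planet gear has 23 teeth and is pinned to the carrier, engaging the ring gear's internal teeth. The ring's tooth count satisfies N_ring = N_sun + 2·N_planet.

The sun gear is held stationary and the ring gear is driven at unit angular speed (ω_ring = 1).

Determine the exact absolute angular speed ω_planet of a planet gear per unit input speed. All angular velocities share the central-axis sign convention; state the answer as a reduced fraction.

37/23

N_ring = 28 + 2·23 = 74
28(ω_s−ω_c) = −74(ω_r−ω_c),  ω_s=0, ω_r=1
28(0−ω_c) = −74(1−ω_c)  ⇒  102ω_c = 74  ⇒  ω_c = 37/51
sun–planet: 28·(0−37/51) = −23·(ω_p−ω_c)  ⇒  ω_p−ω_c = −(28/23)·(-37/51) = 1036/1173
ω_p = 37/51 + 1036/1173 = 37/23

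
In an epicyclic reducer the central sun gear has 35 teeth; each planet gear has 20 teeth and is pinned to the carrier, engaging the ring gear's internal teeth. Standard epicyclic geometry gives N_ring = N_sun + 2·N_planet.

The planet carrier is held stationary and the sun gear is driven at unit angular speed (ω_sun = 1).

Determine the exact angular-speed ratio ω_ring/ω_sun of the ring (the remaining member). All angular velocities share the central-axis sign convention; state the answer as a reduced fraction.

-7/15

N_ring = 35 + 2·20 = 75
35(ω_s−ω_c) = −75(ω_r−ω_c),  ω_c=0, ω_s=1
ω_r = 0 − (35/75)(1−0) = -7/15
ω_r/ω_s = -7/15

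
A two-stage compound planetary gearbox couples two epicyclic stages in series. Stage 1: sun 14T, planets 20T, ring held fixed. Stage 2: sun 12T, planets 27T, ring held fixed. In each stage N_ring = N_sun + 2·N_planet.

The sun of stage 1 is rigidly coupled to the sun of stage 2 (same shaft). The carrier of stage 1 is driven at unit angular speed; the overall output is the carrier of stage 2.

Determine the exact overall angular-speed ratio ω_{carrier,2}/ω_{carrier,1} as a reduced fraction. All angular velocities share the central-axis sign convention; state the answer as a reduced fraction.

68/91

Stage 1: N_ring = 14 + 2·20 = 54
Stage 1: 14(ω_s−ω_c) = −54(ω_r−ω_c),  ω_r=0, ω_c=1
Stage 1: ω_s = 1 − (54/14)(0−1) = 34/7
  ⇒ ω_s¹/ω_c¹ = 34/7
Stage 2: N_ring = 12 + 2·27 = 66
Stage 2: 12(ω_s−ω_c) = −66(ω_r−ω_c),  ω_r=0, ω_s=1
Stage 2: 12(1−ω_c) = −66(0−ω_c)  ⇒  78ω_c = 12  ⇒  ω_c = 2/13
  ⇒ ω_c²/ω_s² = 2/13
Coupling ω_s² = ω_s¹ ⇒ overall = 34/7 × 2/13 = 68/91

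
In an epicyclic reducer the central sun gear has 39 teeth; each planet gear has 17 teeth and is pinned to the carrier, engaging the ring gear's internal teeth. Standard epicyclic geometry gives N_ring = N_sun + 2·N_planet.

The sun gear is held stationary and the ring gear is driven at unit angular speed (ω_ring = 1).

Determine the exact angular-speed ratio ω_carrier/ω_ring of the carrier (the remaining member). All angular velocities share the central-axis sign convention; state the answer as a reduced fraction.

73/112

N_ring = 39 + 2·17 = 73
39(ω_s−ω_c) = −73(ω_r−ω_c),  ω_s=0, ω_r=1
39(0−ω_c) = −73(1−ω_c)  ⇒  112ω_c = 73  ⇒  ω_c = 73/112
ω_c/ω_r = 73/112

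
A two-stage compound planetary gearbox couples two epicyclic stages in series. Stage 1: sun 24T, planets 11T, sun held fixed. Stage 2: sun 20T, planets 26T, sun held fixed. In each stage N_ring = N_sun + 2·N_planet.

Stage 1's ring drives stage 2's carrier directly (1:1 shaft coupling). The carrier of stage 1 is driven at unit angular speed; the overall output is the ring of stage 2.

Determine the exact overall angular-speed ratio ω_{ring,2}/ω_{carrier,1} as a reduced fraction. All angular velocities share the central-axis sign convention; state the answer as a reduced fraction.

35/18

Stage 1: N_ring = 24 + 2·11 = 46
Stage 1: 24(ω_s−ω_c) = −46(ω_r−ω_c),  ω_s=0, ω_c=1
Stage 1: ω_r = 1 − (24/46)(0−1) = 35/23
  ⇒ ω_r¹/ω_c¹ = 35/23
Stage 2: N_ring = 20 + 2·26 = 72
Stage 2: 20(ω_s−ω_c) = −72(ω_r−ω_c),  ω_s=0, ω_c=1
Stage 2: ω_r = 1 − (20/72)(0−1) = 23/18
  ⇒ ω_r²/ω_c² = 23/18
Coupling ω_c² = ω_r¹ ⇒ overall = 35/23 × 23/18 = 35/18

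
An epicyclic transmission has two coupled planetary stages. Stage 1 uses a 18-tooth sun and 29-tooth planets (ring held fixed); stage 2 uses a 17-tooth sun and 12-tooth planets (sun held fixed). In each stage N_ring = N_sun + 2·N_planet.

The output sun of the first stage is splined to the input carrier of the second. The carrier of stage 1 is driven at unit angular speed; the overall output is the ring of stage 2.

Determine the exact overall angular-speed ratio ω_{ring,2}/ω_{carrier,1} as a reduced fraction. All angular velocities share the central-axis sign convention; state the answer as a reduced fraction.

Stage 1: N_ring = 18 + 2·29 = 76
Stage 1: 18(ω_s−ω_c) = −76(ω_r−ω_c),  ω_r=0, ω_c=1
Stage 1: ω_s = 1 − (76/18)(0−1) = 47/9
  ⇒ ω_s¹/ω_c¹ = 47/9
Stage 2: N_ring = 17 + 2·12 = 41
Stage 2: 17(ω_s−ω_c) = −41(ω_r−ω_c),  ω_s=0, ω_c=1
Stage 2: ω_r = 1 − (17/41)(0−1) = 58/41
  ⇒ ω_r²/ω_c² = 58/41
Coupling ω_c² = ω_s¹ ⇒ overall = 47/9 × 58/41 = 2726/369

2726/369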